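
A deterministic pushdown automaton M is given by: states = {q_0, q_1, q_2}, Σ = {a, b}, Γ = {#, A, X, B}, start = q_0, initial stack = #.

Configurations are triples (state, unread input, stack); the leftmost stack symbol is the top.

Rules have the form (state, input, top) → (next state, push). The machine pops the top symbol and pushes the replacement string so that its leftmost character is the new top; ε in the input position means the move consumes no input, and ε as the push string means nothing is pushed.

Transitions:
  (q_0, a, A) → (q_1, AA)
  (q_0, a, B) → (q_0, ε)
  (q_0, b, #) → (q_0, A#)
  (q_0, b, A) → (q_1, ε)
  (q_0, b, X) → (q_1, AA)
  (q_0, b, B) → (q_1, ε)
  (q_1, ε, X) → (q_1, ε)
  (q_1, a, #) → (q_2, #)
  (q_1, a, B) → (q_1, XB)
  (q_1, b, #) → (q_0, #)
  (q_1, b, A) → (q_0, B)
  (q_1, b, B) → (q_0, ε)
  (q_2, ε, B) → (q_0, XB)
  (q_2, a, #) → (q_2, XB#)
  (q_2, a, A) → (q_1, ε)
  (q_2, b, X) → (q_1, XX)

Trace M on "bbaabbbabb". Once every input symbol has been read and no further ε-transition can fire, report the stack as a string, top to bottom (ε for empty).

(q_0, bbaabbbabb, #)
  read b, top #: go to q_0, push A# → (q_0, baabbbabb, A#)
  read b, top A: go to q_1, push ε → (q_1, aabbbabb, #)
  read a, top #: go to q_2, push # → (q_2, abbbabb, #)
  read a, top #: go to q_2, push XB# → (q_2, bbbabb, XB#)
  read b, top X: go to q_1, push XX → (q_1, bbabb, XXB#)
  ε-move, top X: go to q_1, push ε → (q_1, bbabb, XB#)
  ε-move, top X: go to q_1, push ε → (q_1, bbabb, B#)
  read b, top B: go to q_0, push ε → (q_0, babb, #)
  read b, top #: go to q_0, push A# → (q_0, abb, A#)
  read a, top A: go to q_1, push AA → (q_1, bb, AA#)
  read b, top A: go to q_0, push B → (q_0, b, BA#)
  read b, top B: go to q_1, push ε → (q_1, ε, A#)
All input consumed in state q_1 with stack A#.

A#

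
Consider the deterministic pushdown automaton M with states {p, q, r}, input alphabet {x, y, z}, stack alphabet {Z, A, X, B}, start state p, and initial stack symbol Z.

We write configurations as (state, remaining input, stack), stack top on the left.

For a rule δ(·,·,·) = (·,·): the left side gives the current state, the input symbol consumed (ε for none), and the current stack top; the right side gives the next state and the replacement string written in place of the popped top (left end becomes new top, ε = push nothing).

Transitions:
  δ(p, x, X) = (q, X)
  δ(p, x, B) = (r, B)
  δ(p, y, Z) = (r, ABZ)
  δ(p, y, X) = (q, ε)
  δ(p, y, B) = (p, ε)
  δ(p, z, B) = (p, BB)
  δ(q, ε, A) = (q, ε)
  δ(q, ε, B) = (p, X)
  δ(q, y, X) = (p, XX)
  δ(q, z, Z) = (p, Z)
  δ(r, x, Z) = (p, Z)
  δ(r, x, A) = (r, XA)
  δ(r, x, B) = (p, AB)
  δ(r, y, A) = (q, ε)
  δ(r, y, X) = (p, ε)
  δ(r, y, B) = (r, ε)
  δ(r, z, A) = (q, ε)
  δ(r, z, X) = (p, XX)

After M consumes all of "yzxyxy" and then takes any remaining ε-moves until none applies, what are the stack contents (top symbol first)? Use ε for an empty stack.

XXXZ

(p, yzxyxy, Z) ⊢ (r, zxyxy, ABZ) ⊢ (q, xyxy, BZ) ⊢ (p, xyxy, XZ) ⊢ (q, yxy, XZ) ⊢ (p, xy, XXZ) ⊢ (q, y, XXZ) ⊢ (p, ε, XXXZ)
All input consumed in state p with stack XXXZ.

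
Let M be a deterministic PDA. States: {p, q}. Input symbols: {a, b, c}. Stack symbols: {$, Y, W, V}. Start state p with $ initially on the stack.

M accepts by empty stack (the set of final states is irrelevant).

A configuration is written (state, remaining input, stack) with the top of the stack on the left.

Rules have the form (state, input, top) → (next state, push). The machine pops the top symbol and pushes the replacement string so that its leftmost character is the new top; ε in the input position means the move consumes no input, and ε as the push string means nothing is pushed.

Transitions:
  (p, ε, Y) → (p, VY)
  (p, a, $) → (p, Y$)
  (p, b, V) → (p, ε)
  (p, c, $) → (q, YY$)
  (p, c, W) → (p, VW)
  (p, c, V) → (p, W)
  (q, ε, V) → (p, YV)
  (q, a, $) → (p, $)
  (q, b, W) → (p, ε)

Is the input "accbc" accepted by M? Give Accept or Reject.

Reject

(p, accbc, $) ⊢ (p, ccbc, Y$) ⊢ (p, ccbc, VY$) ⊢ (p, cbc, WY$) ⊢ (p, bc, VWY$) ⊢ (p, c, WY$) ⊢ (p, ε, VWY$)
All input consumed; stack is VWY$, not empty, and no further ε-move applies.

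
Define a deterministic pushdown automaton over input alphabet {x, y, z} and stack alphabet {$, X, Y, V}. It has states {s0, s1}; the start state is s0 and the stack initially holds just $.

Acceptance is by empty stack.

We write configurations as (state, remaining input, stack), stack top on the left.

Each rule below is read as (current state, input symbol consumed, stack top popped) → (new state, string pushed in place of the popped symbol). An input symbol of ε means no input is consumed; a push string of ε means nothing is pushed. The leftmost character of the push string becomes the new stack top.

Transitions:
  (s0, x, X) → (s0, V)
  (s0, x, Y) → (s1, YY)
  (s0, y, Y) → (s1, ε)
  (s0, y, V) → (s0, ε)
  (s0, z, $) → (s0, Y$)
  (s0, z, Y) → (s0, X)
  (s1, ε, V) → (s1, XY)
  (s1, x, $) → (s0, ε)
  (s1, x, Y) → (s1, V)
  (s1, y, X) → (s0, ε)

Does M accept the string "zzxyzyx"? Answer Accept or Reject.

(s0, zzxyzyx, $) ⊢ (s0, zxyzyx, Y$) ⊢ (s0, xyzyx, X$) ⊢ (s0, yzyx, V$) ⊢ (s0, zyx, $) ⊢ (s0, yx, Y$) ⊢ (s1, x, $) ⊢ (s0, ε, ε)
All input consumed and the stack is empty.

Accept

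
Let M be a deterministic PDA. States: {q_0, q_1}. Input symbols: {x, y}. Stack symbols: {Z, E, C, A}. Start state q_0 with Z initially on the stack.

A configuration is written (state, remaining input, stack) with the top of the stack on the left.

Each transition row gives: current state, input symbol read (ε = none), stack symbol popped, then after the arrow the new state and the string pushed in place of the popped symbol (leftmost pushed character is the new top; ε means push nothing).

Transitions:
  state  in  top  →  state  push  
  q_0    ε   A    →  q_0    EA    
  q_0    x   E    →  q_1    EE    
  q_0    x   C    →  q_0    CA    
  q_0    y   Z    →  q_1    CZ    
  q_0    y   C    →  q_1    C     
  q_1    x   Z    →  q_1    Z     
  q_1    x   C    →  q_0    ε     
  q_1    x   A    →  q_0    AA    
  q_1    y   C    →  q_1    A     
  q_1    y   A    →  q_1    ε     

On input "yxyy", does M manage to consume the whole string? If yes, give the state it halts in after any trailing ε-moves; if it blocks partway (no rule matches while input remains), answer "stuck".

(q_0, yxyy, Z) ⊢ (q_1, xyy, CZ) ⊢ (q_0, yy, Z) ⊢ (q_1, y, CZ) ⊢ (q_1, ε, AZ)
All input consumed; M is in state q_1.

q_1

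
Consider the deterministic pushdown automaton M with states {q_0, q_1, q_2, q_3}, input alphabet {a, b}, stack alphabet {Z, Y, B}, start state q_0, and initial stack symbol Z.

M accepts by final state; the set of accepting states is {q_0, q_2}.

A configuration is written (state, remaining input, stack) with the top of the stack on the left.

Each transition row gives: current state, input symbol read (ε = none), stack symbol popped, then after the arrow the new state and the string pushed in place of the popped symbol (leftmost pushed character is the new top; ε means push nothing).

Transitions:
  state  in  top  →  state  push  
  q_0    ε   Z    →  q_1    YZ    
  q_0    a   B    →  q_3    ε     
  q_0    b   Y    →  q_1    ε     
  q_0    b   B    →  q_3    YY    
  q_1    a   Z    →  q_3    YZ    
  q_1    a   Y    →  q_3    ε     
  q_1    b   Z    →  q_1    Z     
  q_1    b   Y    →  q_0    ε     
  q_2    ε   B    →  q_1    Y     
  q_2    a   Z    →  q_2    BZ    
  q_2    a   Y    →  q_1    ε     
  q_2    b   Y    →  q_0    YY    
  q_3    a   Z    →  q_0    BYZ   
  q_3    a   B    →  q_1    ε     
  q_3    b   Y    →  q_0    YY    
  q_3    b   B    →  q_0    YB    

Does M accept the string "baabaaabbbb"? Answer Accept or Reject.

Reject

(q_0, baabaaabbbb, Z)
  ε-move, top Z: go to q_1, push YZ → (q_1, baabaaabbbb, YZ)
  read b, top Y: go to q_0, push ε → (q_0, aabaaabbbb, Z)
  ε-move, top Z: go to q_1, push YZ → (q_1, aabaaabbbb, YZ)
  read a, top Y: go to q_3, push ε → (q_3, abaaabbbb, Z)
  read a, top Z: go to q_0, push BYZ → (q_0, baaabbbb, BYZ)
  read b, top B: go to q_3, push YY → (q_3, aaabbbb, YYYZ)
No transition applies at (q_3, aaabbbb, YYYZ); input not fully consumed.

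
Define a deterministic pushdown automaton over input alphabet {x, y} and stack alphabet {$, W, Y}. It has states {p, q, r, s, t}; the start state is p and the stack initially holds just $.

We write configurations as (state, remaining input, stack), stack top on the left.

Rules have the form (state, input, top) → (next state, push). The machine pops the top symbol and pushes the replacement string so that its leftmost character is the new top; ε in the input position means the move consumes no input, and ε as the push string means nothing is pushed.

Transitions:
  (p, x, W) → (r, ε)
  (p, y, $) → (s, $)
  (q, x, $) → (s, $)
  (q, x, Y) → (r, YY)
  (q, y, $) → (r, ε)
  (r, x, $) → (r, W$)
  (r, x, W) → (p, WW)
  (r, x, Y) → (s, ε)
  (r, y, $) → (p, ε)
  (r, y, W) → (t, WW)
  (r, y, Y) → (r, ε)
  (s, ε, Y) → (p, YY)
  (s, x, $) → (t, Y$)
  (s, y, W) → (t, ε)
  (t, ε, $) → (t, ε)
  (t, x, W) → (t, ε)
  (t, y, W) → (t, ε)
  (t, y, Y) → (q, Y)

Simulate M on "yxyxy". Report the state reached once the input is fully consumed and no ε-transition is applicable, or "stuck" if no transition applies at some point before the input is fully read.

r

(p, yxyxy, $)
  read y, top $: go to s, push $ → (s, xyxy, $)
  read x, top $: go to t, push Y$ → (t, yxy, Y$)
  read y, top Y: go to q, push Y → (q, xy, Y$)
  read x, top Y: go to r, push YY → (r, y, YY$)
  read y, top Y: go to r, push ε → (r, ε, Y$)
All input consumed; M is in state r.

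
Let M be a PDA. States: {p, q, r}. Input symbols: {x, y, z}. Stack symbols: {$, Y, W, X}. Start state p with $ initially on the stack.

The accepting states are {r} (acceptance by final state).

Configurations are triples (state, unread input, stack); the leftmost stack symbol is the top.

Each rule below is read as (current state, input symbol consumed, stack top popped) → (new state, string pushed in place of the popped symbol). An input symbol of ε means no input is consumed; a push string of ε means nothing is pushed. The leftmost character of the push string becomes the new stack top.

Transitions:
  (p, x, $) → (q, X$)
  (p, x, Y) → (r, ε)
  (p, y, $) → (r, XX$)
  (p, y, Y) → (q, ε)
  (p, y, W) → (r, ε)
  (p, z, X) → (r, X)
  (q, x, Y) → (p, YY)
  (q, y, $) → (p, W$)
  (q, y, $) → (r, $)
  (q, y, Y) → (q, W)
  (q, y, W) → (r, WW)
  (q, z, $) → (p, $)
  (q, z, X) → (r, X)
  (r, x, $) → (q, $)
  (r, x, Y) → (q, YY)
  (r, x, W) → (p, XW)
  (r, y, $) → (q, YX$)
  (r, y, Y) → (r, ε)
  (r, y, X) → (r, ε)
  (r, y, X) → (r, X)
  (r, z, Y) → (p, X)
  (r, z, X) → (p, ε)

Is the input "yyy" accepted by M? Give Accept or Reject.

One accepting computation: (p, yyy, $) ⊢ (r, yy, XX$) ⊢ (r, y, X$) ⊢ (r, ε, $)
All input consumed and state r ∈ F.

Accept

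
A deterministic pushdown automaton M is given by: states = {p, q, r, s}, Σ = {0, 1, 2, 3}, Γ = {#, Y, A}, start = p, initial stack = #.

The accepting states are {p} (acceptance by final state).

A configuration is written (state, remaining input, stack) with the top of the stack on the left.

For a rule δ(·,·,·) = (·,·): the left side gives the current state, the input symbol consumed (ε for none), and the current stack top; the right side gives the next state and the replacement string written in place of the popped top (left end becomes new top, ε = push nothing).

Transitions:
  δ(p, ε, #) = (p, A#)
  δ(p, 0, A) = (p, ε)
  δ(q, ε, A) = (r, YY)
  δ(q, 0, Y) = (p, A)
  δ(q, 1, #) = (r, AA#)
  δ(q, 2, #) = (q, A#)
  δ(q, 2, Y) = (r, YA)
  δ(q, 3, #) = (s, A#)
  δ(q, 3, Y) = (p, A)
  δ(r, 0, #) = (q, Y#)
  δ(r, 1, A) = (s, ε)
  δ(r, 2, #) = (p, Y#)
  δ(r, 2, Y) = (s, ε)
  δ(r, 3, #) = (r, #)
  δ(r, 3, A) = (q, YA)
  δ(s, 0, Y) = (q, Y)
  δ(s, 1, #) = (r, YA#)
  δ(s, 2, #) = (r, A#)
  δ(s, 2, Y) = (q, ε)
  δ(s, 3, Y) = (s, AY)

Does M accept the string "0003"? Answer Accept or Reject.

(p, 0003, #) ⊢ (p, 0003, A#) ⊢ (p, 003, #) ⊢ (p, 003, A#) ⊢ (p, 03, #) ⊢ (p, 03, A#) ⊢ (p, 3, #) ⊢ (p, 3, A#)
No transition applies at (p, 3, A#); input not fully consumed.

Reject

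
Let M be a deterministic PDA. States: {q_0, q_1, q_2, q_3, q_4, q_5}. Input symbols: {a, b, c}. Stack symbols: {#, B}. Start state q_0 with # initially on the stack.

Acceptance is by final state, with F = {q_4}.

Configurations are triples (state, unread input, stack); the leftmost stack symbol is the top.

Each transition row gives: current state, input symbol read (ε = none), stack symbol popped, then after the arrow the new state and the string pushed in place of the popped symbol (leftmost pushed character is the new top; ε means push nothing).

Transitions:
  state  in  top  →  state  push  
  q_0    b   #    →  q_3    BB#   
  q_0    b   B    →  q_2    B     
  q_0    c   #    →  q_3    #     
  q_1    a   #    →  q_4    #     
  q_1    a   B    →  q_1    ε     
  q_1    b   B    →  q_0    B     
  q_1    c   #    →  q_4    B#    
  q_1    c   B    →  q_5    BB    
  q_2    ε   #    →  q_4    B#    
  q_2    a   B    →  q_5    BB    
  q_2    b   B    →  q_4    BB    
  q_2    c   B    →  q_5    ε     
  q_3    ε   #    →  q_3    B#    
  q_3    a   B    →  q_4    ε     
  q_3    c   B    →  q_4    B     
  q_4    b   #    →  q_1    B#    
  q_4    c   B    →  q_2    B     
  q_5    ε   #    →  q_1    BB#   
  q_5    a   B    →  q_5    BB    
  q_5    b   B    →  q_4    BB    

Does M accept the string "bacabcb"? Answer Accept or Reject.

Accept

(q_0, bacabcb, #) ⊢ (q_3, acabcb, BB#) ⊢ (q_4, cabcb, B#) ⊢ (q_2, abcb, B#) ⊢ (q_5, bcb, BB#) ⊢ (q_4, cb, BBB#) ⊢ (q_2, b, BBB#) ⊢ (q_4, ε, BBBB#)
All input consumed; state q_4 ∈ F.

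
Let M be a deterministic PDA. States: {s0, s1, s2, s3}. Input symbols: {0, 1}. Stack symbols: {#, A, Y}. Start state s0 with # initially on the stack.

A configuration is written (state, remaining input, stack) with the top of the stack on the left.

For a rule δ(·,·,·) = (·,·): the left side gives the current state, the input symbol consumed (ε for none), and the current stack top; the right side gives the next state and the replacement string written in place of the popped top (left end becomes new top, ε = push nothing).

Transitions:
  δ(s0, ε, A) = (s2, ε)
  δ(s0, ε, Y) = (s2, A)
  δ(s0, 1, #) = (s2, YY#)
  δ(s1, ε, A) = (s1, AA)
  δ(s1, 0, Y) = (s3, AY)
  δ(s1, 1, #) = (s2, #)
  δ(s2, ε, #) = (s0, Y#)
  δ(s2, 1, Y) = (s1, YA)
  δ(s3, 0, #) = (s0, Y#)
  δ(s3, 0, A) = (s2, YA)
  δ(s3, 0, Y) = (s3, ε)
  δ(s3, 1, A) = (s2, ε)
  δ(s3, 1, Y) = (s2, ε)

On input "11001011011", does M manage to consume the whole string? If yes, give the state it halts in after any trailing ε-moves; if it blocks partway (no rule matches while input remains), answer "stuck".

s1

(s0, 11001011011, #) ⊢ (s2, 1001011011, YY#) ⊢ (s1, 001011011, YAY#) ⊢ (s3, 01011011, AYAY#) ⊢ (s2, 1011011, YAYAY#) ⊢ (s1, 011011, YAAYAY#) ⊢ (s3, 11011, AYAAYAY#) ⊢ (s2, 1011, YAAYAY#) ⊢ (s1, 011, YAAAYAY#) ⊢ (s3, 11, AYAAAYAY#) ⊢ (s2, 1, YAAAYAY#) ⊢ (s1, ε, YAAAAYAY#)
All input consumed; M is in state s1.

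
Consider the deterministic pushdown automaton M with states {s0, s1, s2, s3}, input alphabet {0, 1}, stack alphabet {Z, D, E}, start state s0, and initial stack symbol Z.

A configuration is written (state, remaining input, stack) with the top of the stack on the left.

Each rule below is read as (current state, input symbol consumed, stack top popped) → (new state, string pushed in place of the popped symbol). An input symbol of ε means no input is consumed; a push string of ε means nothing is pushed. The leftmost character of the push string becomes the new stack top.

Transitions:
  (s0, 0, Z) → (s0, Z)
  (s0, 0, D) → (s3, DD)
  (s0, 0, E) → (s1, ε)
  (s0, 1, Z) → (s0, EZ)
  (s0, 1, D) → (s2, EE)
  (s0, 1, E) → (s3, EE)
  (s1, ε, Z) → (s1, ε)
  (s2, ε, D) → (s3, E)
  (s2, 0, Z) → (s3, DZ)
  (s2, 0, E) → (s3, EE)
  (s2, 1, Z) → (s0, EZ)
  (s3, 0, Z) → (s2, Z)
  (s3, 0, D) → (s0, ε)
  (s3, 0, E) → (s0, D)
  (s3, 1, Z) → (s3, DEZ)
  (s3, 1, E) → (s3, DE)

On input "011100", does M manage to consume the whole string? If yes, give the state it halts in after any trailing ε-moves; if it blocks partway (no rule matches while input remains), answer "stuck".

s1

(s0, 011100, Z)
  read 0, top Z: go to s0, push Z → (s0, 11100, Z)
  read 1, top Z: go to s0, push EZ → (s0, 1100, EZ)
  read 1, top E: go to s3, push EE → (s3, 100, EEZ)
  read 1, top E: go to s3, push DE → (s3, 00, DEEZ)
  read 0, top D: go to s0, push ε → (s0, 0, EEZ)
  read 0, top E: go to s1, push ε → (s1, ε, EZ)
All input consumed; M is in state s1.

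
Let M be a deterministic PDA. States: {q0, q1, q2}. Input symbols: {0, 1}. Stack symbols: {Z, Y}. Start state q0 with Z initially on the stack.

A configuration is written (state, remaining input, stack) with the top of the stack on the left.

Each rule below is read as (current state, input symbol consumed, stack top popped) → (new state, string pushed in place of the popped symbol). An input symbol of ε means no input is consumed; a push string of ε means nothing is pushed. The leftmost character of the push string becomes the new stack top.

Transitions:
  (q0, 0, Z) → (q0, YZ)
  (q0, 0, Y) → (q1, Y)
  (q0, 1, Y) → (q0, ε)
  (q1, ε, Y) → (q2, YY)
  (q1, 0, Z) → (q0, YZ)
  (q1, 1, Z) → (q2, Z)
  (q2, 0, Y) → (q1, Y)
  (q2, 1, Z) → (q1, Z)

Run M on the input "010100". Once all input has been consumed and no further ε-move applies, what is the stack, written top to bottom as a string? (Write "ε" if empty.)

(q0, 010100, Z)
  read 0, top Z: go to q0, push YZ → (q0, 10100, YZ)
  read 1, top Y: go to q0, push ε → (q0, 0100, Z)
  read 0, top Z: go to q0, push YZ → (q0, 100, YZ)
  read 1, top Y: go to q0, push ε → (q0, 00, Z)
  read 0, top Z: go to q0, push YZ → (q0, 0, YZ)
  read 0, top Y: go to q1, push Y → (q1, ε, YZ)
  ε-move, top Y: go to q2, push YY → (q2, ε, YYZ)
All input consumed in state q2 with stack YYZ.

YYZ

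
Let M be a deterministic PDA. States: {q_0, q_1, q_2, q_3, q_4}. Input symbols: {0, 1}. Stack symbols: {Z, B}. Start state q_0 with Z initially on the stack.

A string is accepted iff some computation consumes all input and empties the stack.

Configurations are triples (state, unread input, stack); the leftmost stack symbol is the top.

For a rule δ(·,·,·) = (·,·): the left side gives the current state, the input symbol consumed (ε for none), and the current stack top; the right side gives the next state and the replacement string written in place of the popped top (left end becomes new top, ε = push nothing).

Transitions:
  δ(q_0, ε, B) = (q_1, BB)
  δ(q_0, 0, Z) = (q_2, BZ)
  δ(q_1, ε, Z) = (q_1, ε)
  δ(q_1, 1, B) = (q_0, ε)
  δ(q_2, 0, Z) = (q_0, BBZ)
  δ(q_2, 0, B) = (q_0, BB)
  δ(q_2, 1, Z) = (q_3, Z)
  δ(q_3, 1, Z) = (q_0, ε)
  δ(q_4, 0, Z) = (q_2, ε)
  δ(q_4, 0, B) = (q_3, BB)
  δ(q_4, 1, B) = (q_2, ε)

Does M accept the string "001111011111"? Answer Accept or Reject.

Reject

(q_0, 001111011111, Z)
  read 0, top Z: go to q_2, push BZ → (q_2, 01111011111, BZ)
  read 0, top B: go to q_0, push BB → (q_0, 1111011111, BBZ)
  ε-move, top B: go to q_1, push BB → (q_1, 1111011111, BBBZ)
  read 1, top B: go to q_0, push ε → (q_0, 111011111, BBZ)
  ε-move, top B: go to q_1, push BB → (q_1, 111011111, BBBZ)
  read 1, top B: go to q_0, push ε → (q_0, 11011111, BBZ)
  ε-move, top B: go to q_1, push BB → (q_1, 11011111, BBBZ)
  read 1, top B: go to q_0, push ε → (q_0, 1011111, BBZ)
  ε-move, top B: go to q_1, push BB → (q_1, 1011111, BBBZ)
  read 1, top B: go to q_0, push ε → (q_0, 011111, BBZ)
  ε-move, top B: go to q_1, push BB → (q_1, 011111, BBBZ)
No transition applies at (q_1, 011111, BBBZ); input not fully consumed.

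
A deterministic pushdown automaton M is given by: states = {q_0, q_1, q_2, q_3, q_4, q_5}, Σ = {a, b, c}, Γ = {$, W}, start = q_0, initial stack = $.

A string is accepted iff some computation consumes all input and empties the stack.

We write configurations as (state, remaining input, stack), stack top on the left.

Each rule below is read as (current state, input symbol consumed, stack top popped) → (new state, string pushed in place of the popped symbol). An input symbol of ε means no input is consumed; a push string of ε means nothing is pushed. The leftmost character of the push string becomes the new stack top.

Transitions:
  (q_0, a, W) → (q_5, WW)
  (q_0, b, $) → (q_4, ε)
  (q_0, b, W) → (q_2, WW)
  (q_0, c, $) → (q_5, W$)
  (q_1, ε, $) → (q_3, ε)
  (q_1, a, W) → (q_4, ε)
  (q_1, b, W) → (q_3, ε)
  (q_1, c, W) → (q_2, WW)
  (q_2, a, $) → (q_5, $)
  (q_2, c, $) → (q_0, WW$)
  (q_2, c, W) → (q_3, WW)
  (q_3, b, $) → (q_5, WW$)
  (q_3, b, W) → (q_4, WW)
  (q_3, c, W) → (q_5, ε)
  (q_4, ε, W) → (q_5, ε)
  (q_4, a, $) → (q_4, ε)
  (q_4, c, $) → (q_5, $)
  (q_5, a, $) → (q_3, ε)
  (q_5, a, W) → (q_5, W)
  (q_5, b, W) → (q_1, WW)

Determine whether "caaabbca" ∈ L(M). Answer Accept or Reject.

(q_0, caaabbca, $) ⊢ (q_5, aaabbca, W$) ⊢ (q_5, aabbca, W$) ⊢ (q_5, abbca, W$) ⊢ (q_5, bbca, W$) ⊢ (q_1, bca, WW$) ⊢ (q_3, ca, W$) ⊢ (q_5, a, $) ⊢ (q_3, ε, ε)
All input consumed and the stack is empty.

Accept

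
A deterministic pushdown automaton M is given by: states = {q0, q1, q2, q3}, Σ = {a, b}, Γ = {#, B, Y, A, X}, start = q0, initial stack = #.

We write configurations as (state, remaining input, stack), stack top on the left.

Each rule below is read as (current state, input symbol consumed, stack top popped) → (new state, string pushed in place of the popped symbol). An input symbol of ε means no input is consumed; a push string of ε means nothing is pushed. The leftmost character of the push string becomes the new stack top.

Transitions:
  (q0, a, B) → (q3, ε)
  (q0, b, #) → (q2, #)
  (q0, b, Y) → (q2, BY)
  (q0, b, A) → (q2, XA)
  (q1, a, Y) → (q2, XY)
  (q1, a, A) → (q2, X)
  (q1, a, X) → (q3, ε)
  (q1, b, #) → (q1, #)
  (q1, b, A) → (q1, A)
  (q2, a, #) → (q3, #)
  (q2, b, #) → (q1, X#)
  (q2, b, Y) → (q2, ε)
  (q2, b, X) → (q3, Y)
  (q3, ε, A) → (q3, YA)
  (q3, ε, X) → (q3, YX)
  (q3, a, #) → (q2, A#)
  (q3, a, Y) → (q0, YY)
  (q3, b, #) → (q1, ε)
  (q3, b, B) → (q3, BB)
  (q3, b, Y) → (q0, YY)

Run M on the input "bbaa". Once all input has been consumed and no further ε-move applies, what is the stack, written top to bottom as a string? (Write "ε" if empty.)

(q0, bbaa, #)
  read b, top #: go to q2, push # → (q2, baa, #)
  read b, top #: go to q1, push X# → (q1, aa, X#)
  read a, top X: go to q3, push ε → (q3, a, #)
  read a, top #: go to q2, push A# → (q2, ε, A#)
All input consumed in state q2 with stack A#.

A#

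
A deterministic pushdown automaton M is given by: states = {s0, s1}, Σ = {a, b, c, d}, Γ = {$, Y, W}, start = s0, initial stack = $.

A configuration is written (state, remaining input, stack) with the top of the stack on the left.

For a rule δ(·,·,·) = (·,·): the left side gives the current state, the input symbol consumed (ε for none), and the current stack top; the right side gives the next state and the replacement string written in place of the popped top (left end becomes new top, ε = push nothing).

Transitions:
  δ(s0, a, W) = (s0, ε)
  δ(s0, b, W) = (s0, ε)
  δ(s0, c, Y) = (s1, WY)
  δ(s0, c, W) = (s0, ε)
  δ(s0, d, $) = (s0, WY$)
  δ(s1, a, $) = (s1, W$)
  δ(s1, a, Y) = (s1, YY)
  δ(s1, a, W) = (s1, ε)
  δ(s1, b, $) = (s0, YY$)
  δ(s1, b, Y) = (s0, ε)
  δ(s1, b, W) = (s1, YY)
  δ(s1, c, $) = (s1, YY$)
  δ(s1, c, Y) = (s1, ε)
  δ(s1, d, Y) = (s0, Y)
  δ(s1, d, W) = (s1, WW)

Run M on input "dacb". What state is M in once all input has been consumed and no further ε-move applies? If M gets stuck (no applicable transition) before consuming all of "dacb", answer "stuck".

(s0, dacb, $)
  read d, top $: go to s0, push WY$ → (s0, acb, WY$)
  read a, top W: go to s0, push ε → (s0, cb, Y$)
  read c, top Y: go to s1, push WY → (s1, b, WY$)
  read b, top W: go to s1, push YY → (s1, ε, YYY$)
All input consumed; M is in state s1.

s1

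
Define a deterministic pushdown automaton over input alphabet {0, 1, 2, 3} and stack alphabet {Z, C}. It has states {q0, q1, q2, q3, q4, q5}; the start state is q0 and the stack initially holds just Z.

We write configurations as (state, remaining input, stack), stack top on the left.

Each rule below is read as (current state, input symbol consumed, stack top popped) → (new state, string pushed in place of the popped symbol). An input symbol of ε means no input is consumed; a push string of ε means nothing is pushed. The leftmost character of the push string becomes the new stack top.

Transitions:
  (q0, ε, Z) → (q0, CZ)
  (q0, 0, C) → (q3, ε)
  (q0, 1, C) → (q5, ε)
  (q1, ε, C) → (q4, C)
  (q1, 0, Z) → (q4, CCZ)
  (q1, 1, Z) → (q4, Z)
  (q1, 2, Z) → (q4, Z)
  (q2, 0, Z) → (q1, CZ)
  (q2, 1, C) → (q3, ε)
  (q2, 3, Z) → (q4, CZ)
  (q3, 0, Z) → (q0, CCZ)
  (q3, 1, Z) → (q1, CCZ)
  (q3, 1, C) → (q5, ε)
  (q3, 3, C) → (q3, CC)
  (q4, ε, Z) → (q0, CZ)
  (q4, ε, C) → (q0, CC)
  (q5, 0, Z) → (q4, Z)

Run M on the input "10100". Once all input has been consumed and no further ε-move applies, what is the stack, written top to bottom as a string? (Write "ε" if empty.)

(q0, 10100, Z)
  ε-move, top Z: go to q0, push CZ → (q0, 10100, CZ)
  read 1, top C: go to q5, push ε → (q5, 0100, Z)
  read 0, top Z: go to q4, push Z → (q4, 100, Z)
  ε-move, top Z: go to q0, push CZ → (q0, 100, CZ)
  read 1, top C: go to q5, push ε → (q5, 00, Z)
  read 0, top Z: go to q4, push Z → (q4, 0, Z)
  ε-move, top Z: go to q0, push CZ → (q0, 0, CZ)
  read 0, top C: go to q3, push ε → (q3, ε, Z)
All input consumed in state q3 with stack Z.

Z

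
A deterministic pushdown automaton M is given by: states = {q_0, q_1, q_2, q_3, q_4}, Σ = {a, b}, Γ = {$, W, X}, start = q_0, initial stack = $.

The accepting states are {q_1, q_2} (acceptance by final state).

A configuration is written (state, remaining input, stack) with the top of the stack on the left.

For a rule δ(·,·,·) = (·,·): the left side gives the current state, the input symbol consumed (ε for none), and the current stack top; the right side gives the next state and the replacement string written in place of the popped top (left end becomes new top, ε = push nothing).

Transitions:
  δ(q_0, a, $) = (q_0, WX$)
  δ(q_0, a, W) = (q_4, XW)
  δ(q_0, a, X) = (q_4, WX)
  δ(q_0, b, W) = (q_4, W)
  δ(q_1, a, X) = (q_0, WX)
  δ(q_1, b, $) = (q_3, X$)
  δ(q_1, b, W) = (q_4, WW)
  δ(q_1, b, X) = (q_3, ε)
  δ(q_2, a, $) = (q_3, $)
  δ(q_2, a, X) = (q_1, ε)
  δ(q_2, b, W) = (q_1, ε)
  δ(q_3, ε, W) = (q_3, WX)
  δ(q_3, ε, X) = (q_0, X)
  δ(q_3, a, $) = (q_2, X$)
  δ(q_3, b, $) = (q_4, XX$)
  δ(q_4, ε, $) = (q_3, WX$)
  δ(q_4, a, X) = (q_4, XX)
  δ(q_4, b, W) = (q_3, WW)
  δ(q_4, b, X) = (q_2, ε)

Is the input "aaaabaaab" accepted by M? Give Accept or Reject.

(q_0, aaaabaaab, $)
  read a, top $: go to q_0, push WX$ → (q_0, aaabaaab, WX$)
  read a, top W: go to q_4, push XW → (q_4, aabaaab, XWX$)
  read a, top X: go to q_4, push XX → (q_4, abaaab, XXWX$)
  read a, top X: go to q_4, push XX → (q_4, baaab, XXXWX$)
  read b, top X: go to q_2, push ε → (q_2, aaab, XXWX$)
  read a, top X: go to q_1, push ε → (q_1, aab, XWX$)
  read a, top X: go to q_0, push WX → (q_0, ab, WXWX$)
  read a, top W: go to q_4, push XW → (q_4, b, XWXWX$)
  read b, top X: go to q_2, push ε → (q_2, ε, WXWX$)
All input consumed; state q_2 ∈ F.

Accept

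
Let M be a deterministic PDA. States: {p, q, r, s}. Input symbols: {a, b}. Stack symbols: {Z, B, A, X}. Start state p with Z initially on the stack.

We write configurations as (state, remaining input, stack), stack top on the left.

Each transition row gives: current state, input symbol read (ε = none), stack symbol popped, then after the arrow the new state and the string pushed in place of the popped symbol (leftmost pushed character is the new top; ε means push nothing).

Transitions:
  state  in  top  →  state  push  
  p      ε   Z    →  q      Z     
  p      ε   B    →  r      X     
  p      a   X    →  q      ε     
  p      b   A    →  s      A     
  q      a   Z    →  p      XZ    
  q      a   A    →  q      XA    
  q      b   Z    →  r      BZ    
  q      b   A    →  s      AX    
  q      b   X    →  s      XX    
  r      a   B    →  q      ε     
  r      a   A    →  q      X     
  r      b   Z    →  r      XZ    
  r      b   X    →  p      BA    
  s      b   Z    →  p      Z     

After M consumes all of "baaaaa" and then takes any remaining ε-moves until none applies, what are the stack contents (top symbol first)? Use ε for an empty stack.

Z

(p, baaaaa, Z)
  ε-move, top Z: go to q, push Z → (q, baaaaa, Z)
  read b, top Z: go to r, push BZ → (r, aaaaa, BZ)
  read a, top B: go to q, push ε → (q, aaaa, Z)
  read a, top Z: go to p, push XZ → (p, aaa, XZ)
  read a, top X: go to q, push ε → (q, aa, Z)
  read a, top Z: go to p, push XZ → (p, a, XZ)
  read a, top X: go to q, push ε → (q, ε, Z)
All input consumed in state q with stack Z.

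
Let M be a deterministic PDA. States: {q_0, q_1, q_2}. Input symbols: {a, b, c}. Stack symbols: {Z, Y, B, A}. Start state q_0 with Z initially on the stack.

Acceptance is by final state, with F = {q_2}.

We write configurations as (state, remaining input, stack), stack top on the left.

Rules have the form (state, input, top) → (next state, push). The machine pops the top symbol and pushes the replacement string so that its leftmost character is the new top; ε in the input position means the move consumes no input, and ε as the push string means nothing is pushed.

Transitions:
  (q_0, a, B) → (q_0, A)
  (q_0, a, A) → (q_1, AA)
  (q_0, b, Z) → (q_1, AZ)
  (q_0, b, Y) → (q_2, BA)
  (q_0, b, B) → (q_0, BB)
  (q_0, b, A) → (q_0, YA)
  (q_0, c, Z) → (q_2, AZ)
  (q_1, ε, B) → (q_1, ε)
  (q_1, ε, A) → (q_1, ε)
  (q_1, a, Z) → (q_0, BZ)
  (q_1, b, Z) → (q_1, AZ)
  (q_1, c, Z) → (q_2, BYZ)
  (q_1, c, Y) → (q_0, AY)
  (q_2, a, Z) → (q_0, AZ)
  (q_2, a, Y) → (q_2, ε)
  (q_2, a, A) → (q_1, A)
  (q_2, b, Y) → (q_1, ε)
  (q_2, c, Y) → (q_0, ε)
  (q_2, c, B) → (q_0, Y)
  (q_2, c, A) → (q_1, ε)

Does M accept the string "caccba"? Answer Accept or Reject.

Reject

(q_0, caccba, Z) ⊢ (q_2, accba, AZ) ⊢ (q_1, ccba, AZ) ⊢ (q_1, ccba, Z) ⊢ (q_2, cba, BYZ) ⊢ (q_0, ba, YYZ) ⊢ (q_2, a, BAYZ)
No transition applies at (q_2, a, BAYZ); input not fully consumed.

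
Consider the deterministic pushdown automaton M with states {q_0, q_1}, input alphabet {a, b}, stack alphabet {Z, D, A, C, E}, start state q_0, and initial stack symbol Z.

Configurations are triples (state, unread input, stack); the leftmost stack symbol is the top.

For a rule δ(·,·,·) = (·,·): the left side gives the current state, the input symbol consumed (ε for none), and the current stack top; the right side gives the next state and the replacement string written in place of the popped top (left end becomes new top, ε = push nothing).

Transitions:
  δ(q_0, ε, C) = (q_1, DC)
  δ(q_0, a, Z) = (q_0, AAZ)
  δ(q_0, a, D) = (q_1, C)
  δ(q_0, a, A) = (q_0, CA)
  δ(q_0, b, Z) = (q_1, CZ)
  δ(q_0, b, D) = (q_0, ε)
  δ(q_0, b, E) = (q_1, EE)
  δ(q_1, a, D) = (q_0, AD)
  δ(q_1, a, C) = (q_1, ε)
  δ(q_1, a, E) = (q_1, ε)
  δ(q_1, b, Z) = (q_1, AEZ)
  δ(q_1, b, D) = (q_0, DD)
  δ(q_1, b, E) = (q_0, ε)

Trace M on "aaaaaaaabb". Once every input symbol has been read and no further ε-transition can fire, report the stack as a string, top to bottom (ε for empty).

(q_0, aaaaaaaabb, Z)
  read a, top Z: go to q_0, push AAZ → (q_0, aaaaaaabb, AAZ)
  read a, top A: go to q_0, push CA → (q_0, aaaaaabb, CAAZ)
  ε-move, top C: go to q_1, push DC → (q_1, aaaaaabb, DCAAZ)
  read a, top D: go to q_0, push AD → (q_0, aaaaabb, ADCAAZ)
  read a, top A: go to q_0, push CA → (q_0, aaaabb, CADCAAZ)
  ε-move, top C: go to q_1, push DC → (q_1, aaaabb, DCADCAAZ)
  read a, top D: go to q_0, push AD → (q_0, aaabb, ADCADCAAZ)
  read a, top A: go to q_0, push CA → (q_0, aabb, CADCADCAAZ)
  ε-move, top C: go to q_1, push DC → (q_1, aabb, DCADCADCAAZ)
  read a, top D: go to q_0, push AD → (q_0, abb, ADCADCADCAAZ)
  read a, top A: go to q_0, push CA → (q_0, bb, CADCADCADCAAZ)
  ε-move, top C: go to q_1, push DC → (q_1, bb, DCADCADCADCAAZ)
  read b, top D: go to q_0, push DD → (q_0, b, DDCADCADCADCAAZ)
  read b, top D: go to q_0, push ε → (q_0, ε, DCADCADCADCAAZ)
All input consumed in state q_0 with stack DCADCADCADCAAZ.

DCADCADCADCAAZ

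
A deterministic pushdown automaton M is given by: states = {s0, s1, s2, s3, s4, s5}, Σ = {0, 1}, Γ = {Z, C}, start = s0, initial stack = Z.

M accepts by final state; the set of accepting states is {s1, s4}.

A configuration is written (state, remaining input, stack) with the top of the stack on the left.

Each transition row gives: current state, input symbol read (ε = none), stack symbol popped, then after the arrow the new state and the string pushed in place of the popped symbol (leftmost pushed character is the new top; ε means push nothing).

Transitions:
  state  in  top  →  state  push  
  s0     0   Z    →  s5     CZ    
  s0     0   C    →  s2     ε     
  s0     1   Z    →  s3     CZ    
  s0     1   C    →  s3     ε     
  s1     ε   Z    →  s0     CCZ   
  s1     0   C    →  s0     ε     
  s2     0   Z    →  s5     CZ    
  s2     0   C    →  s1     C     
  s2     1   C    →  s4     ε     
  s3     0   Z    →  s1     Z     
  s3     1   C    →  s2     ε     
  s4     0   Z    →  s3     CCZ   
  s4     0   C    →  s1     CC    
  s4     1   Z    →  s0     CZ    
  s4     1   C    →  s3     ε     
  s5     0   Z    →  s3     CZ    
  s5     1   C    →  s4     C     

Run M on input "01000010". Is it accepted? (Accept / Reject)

Accept

(s0, 01000010, Z)
  read 0, top Z: go to s5, push CZ → (s5, 1000010, CZ)
  read 1, top C: go to s4, push C → (s4, 000010, CZ)
  read 0, top C: go to s1, push CC → (s1, 00010, CCZ)
  read 0, top C: go to s0, push ε → (s0, 0010, CZ)
  read 0, top C: go to s2, push ε → (s2, 010, Z)
  read 0, top Z: go to s5, push CZ → (s5, 10, CZ)
  read 1, top C: go to s4, push C → (s4, 0, CZ)
  read 0, top C: go to s1, push CC → (s1, ε, CCZ)
All input consumed; state s1 ∈ F.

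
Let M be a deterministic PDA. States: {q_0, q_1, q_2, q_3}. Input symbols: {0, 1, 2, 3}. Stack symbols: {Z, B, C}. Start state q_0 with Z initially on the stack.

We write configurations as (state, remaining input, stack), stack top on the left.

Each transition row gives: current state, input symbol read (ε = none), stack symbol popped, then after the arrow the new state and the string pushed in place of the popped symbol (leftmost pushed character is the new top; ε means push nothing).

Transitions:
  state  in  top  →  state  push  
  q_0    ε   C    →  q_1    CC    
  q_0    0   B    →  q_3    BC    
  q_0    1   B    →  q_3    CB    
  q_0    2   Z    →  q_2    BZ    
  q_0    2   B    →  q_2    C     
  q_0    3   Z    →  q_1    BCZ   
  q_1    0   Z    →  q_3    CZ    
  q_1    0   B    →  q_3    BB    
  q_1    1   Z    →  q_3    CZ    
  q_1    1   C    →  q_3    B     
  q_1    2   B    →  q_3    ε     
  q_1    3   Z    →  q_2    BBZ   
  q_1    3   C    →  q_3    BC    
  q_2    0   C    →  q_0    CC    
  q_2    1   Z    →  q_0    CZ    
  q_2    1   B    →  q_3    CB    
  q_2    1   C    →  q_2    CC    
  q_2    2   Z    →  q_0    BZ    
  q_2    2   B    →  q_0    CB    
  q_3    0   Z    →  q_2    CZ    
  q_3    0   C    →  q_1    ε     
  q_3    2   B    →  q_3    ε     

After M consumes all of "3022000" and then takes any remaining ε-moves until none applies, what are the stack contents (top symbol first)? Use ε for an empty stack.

Z

(q_0, 3022000, Z)
  read 3, top Z: go to q_1, push BCZ → (q_1, 022000, BCZ)
  read 0, top B: go to q_3, push BB → (q_3, 22000, BBCZ)
  read 2, top B: go to q_3, push ε → (q_3, 2000, BCZ)
  read 2, top B: go to q_3, push ε → (q_3, 000, CZ)
  read 0, top C: go to q_1, push ε → (q_1, 00, Z)
  read 0, top Z: go to q_3, push CZ → (q_3, 0, CZ)
  read 0, top C: go to q_1, push ε → (q_1, ε, Z)
All input consumed in state q_1 with stack Z.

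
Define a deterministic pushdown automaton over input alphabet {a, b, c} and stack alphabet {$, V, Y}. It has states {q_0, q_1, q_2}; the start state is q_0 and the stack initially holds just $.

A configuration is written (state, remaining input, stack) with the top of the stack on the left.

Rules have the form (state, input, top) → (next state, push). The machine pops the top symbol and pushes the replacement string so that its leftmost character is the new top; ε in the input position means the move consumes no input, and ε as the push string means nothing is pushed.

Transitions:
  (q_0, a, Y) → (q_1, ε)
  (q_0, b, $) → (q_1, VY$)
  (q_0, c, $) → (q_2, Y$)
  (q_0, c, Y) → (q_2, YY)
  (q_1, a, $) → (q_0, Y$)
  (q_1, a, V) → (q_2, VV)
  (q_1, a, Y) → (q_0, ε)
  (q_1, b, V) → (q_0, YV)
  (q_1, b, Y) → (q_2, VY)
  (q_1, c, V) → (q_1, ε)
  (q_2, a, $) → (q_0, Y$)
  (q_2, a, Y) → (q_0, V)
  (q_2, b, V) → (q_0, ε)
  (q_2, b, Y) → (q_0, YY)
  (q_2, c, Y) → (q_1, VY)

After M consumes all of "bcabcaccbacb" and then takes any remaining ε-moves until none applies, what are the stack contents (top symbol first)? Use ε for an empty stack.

VY$

(q_0, bcabcaccbacb, $)
  read b, top $: go to q_1, push VY$ → (q_1, cabcaccbacb, VY$)
  read c, top V: go to q_1, push ε → (q_1, abcaccbacb, Y$)
  read a, top Y: go to q_0, push ε → (q_0, bcaccbacb, $)
  read b, top $: go to q_1, push VY$ → (q_1, caccbacb, VY$)
  read c, top V: go to q_1, push ε → (q_1, accbacb, Y$)
  read a, top Y: go to q_0, push ε → (q_0, ccbacb, $)
  read c, top $: go to q_2, push Y$ → (q_2, cbacb, Y$)
  read c, top Y: go to q_1, push VY → (q_1, bacb, VY$)
  read b, top V: go to q_0, push YV → (q_0, acb, YVY$)
  read a, top Y: go to q_1, push ε → (q_1, cb, VY$)
  read c, top V: go to q_1, push ε → (q_1, b, Y$)
  read b, top Y: go to q_2, push VY → (q_2, ε, VY$)
All input consumed in state q_2 with stack VY$.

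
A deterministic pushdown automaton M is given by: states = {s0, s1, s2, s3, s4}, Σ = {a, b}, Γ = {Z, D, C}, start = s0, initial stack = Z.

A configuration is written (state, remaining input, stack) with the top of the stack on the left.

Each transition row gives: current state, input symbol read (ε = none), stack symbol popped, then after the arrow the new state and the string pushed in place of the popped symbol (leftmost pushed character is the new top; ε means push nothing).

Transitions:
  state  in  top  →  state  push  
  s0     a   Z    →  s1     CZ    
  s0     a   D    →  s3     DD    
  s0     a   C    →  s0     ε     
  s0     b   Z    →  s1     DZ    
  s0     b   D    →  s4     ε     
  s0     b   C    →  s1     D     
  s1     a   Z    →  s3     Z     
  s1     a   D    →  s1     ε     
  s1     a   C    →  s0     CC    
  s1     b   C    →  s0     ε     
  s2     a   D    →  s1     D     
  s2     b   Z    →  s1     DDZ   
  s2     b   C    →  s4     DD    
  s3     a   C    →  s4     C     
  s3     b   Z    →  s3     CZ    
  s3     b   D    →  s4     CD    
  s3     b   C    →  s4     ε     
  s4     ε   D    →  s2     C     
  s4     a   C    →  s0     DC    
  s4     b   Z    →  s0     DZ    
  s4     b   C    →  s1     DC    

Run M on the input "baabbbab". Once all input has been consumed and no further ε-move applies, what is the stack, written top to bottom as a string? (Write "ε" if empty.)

(s0, baabbbab, Z)
  read b, top Z: go to s1, push DZ → (s1, aabbbab, DZ)
  read a, top D: go to s1, push ε → (s1, abbbab, Z)
  read a, top Z: go to s3, push Z → (s3, bbbab, Z)
  read b, top Z: go to s3, push CZ → (s3, bbab, CZ)
  read b, top C: go to s4, push ε → (s4, bab, Z)
  read b, top Z: go to s0, push DZ → (s0, ab, DZ)
  read a, top D: go to s3, push DD → (s3, b, DDZ)
  read b, top D: go to s4, push CD → (s4, ε, CDDZ)
All input consumed in state s4 with stack CDDZ.

CDDZ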